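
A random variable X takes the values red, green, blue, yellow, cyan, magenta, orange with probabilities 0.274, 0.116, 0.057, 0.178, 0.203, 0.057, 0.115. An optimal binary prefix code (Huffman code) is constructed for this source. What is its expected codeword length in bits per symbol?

Repeatedly combine the two least-probable nodes; the expected code length is the sum of the merged weights.
merge 57/1000 + 57/1000 → 57/500
merge 57/500 + 23/200 → 229/1000
merge 29/250 + 89/500 → 147/500
merge 203/1000 + 229/1000 → 54/125
merge 137/500 + 147/500 → 71/125
merge 54/125 + 71/125 → 1
L = 57/500 + 229/1000 + 147/500 + 54/125 + 71/125 + 1 = 2637/1000 = 2.637 bits/symbol.

2.637 bits/symbol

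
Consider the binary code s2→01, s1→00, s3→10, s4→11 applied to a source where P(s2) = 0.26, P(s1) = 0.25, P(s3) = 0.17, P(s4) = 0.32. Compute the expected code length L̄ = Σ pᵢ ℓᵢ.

2 bits/symbol

L̄ = Σ pᵢ·ℓᵢ = 0.26·2 + 0.25·2 + 0.17·2 + 0.32·2 = 2 bits/symbol.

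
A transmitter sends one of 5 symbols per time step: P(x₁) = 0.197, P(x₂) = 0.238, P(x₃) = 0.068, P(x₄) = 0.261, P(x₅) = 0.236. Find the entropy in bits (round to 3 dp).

H = −Σ pᵢ log₂ pᵢ.
−0.197·log₂(0.197) = 0.4617
−0.238·log₂(0.238) = 0.4929
−0.068·log₂(0.068) = 0.2637
−0.261·log₂(0.261) = 0.5058
−0.236·log₂(0.236) = 0.4916
Sum ≈ 2.2157 → 2.216 bits.

2.216 bits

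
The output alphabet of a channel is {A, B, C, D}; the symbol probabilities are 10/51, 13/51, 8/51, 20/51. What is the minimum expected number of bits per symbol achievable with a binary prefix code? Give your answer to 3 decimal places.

1.961 bits/symbol

Repeatedly combine the two least-probable nodes; the expected code length is the sum of the merged weights.
merge 8/51 + 10/51 → 6/17
merge 13/51 + 6/17 → 31/51
merge 20/51 + 31/51 → 1
L = 6/17 + 31/51 + 1 = 100/51 ≈ 1.961 bits/symbol.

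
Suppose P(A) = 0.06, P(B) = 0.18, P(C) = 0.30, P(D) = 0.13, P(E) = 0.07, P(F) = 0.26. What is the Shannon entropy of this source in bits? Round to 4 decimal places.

2.3664 bits

H = −Σ pᵢ log₂ pᵢ.
−0.06·log₂(0.06) = 0.2435
−0.18·log₂(0.18) = 0.4453
−0.30·log₂(0.30) = 0.5211
−0.13·log₂(0.13) = 0.3826
−0.07·log₂(0.07) = 0.2686
−0.26·log₂(0.26) = 0.5053
Sum ≈ 2.3664 → 2.3664 bits.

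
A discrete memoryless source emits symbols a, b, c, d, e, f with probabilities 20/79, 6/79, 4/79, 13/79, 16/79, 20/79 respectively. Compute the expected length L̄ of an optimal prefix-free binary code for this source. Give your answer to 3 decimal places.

Repeatedly combine the two least-probable nodes; the expected code length is the sum of the merged weights.
merge 4/79 + 6/79 → 10/79
merge 10/79 + 13/79 → 23/79
merge 16/79 + 20/79 → 36/79
merge 20/79 + 23/79 → 43/79
merge 36/79 + 43/79 → 1
L = 10/79 + 23/79 + 36/79 + 43/79 + 1 = 191/79 ≈ 2.418 bits/symbol.

2.418 bits/symbol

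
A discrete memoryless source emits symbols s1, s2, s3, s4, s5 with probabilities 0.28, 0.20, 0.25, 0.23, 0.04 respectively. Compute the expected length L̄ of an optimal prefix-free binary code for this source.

2.24 bits/symbol

Repeatedly combine the two least-probable nodes; the expected code length is the sum of the merged weights.
merge 1/25 + 1/5 → 6/25
merge 23/100 + 6/25 → 47/100
merge 1/4 + 7/25 → 53/100
merge 47/100 + 53/100 → 1
L = 6/25 + 47/100 + 53/100 + 1 = 56/25 = 2.24 bits/symbol.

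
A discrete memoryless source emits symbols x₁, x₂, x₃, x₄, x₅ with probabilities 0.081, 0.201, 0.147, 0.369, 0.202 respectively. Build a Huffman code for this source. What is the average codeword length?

Repeatedly combine the two least-probable nodes; the expected code length is the sum of the merged weights.
merge 81/1000 + 147/1000 → 57/250
merge 201/1000 + 101/500 → 403/1000
merge 57/250 + 369/1000 → 597/1000
merge 403/1000 + 597/1000 → 1
L = 57/250 + 403/1000 + 597/1000 + 1 = 557/250 = 2.228 bits/symbol.

2.228 bits/symbol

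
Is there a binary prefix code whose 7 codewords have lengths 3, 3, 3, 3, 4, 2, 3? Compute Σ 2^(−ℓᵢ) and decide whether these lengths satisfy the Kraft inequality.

0.9375; yes

With common denominator 2^4 = 16: Σ 2^(−ℓᵢ) = 2/16 + 2/16 + 2/16 + 2/16 + 1/16 + 4/16 + 2/16 = 15/16 = 0.9375.
Kraft's inequality requires Σ ≤ 1; here Σ = 0.9375 ≤ 1, so such a prefix code exists.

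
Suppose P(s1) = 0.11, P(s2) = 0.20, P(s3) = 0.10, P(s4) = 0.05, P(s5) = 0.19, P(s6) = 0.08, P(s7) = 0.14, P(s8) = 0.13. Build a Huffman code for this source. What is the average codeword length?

Repeatedly combine the two least-probable nodes; the expected code length is the sum of the merged weights.
merge 1/20 + 2/25 → 13/100
merge 1/10 + 11/100 → 21/100
merge 13/100 + 13/100 → 13/50
merge 7/50 + 19/100 → 33/100
merge 1/5 + 21/100 → 41/100
merge 13/50 + 33/100 → 59/100
merge 41/100 + 59/100 → 1
L = 13/100 + 21/100 + 13/50 + 33/100 + 41/100 + 59/100 + 1 = 293/100 = 2.93 bits/symbol.

2.93 bits/symbol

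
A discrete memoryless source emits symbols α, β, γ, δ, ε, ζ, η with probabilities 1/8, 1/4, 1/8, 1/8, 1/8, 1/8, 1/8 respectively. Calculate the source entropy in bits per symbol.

Each probability is a power of 1/2, so log₂(1/p) is an integer.
H = Σ p·log₂(1/p) = 1/8·3 + 1/4·2 + 1/8·3 + 1/8·3 + 1/8·3 + 1/8·3 + 1/8·3 = 2.75 bits.

2.75 bits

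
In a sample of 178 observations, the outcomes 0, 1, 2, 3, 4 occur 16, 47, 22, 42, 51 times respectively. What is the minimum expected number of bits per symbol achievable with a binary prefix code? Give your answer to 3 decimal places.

Probabilities are the counts divided by 178.
Repeatedly combine the two least-probable nodes; the expected code length is the sum of the merged weights.
merge 8/89 + 11/89 → 19/89
merge 19/89 + 21/89 → 40/89
merge 47/178 + 51/178 → 49/89
merge 40/89 + 49/89 → 1
L = 19/89 + 40/89 + 49/89 + 1 = 197/89 ≈ 2.213 bits/symbol.

2.213 bits/symbol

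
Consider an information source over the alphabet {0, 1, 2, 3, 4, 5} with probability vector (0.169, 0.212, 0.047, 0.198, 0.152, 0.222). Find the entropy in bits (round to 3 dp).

2.473 bits

H = −Σ pᵢ log₂ pᵢ.
−0.169·log₂(0.169) = 0.4335
−0.212·log₂(0.212) = 0.4744
−0.047·log₂(0.047) = 0.2073
−0.198·log₂(0.198) = 0.4626
−0.152·log₂(0.152) = 0.4131
−0.222·log₂(0.222) = 0.4820
Sum ≈ 2.4730 → 2.473 bits.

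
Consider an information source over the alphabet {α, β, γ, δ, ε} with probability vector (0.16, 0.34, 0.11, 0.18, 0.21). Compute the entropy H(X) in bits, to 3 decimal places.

H = −Σ pᵢ log₂ pᵢ.
−0.16·log₂(0.16) = 0.4230
−0.34·log₂(0.34) = 0.5292
−0.11·log₂(0.11) = 0.3503
−0.18·log₂(0.18) = 0.4453
−0.21·log₂(0.21) = 0.4728
Sum ≈ 2.2206 → 2.221 bits.

2.221 bits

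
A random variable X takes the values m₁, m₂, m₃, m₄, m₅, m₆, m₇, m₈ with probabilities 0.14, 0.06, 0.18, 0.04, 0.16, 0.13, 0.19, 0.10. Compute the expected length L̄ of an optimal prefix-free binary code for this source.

2.91 bits/symbol

Repeatedly combine the two least-probable nodes; the expected code length is the sum of the merged weights.
merge 1/25 + 3/50 → 1/10
merge 1/10 + 1/10 → 1/5
merge 13/100 + 7/50 → 27/100
merge 4/25 + 9/50 → 17/50
merge 19/100 + 1/5 → 39/100
merge 27/100 + 17/50 → 61/100
merge 39/100 + 61/100 → 1
L = 1/10 + 1/5 + 27/100 + 17/50 + 39/100 + 61/100 + 1 = 291/100 = 2.91 bits/symbol.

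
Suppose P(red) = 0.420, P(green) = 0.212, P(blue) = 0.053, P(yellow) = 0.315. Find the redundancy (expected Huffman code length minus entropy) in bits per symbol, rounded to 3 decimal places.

Entropy H = −Σ p log₂ p ≈ 1.7497 bits.
Huffman merges: 53/1000+53/250→53/200; 53/200+63/200→29/50; 21/50+29/50→1. L = 369/200 ≈ 1.8450.
L − H = 1.8450 − 1.7497 = 0.095 bits.

0.095 bits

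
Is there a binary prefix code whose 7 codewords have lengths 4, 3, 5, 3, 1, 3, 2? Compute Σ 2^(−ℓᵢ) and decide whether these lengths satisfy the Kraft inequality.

With common denominator 2^5 = 32: Σ 2^(−ℓᵢ) = 2/32 + 4/32 + 1/32 + 4/32 + 16/32 + 4/32 + 8/32 = 39/32 = 1.21875.
Kraft's inequality requires Σ ≤ 1; here Σ = 1.21875 > 1, so no such prefix code exists.

1.21875; no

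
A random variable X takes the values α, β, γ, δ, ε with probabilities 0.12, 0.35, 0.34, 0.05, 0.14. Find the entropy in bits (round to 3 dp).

2.040 bits

H = −Σ pᵢ log₂ pᵢ.
−0.12·log₂(0.12) = 0.3671
−0.35·log₂(0.35) = 0.5301
−0.34·log₂(0.34) = 0.5292
−0.05·log₂(0.05) = 0.2161
−0.14·log₂(0.14) = 0.3971
Sum ≈ 2.0395 → 2.040 bits.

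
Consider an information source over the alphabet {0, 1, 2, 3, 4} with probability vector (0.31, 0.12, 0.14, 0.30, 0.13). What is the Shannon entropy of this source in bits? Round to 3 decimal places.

2.192 bits

H = −Σ pᵢ log₂ pᵢ.
−0.31·log₂(0.31) = 0.5238
−0.12·log₂(0.12) = 0.3671
−0.14·log₂(0.14) = 0.3971
−0.30·log₂(0.30) = 0.5211
−0.13·log₂(0.13) = 0.3826
Sum ≈ 2.1917 → 2.192 bits.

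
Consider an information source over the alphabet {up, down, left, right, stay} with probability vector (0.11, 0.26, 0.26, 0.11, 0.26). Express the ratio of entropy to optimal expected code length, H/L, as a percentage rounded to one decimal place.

99.8%

Entropy H = −Σ p log₂ p ≈ 2.2164 bits.
Huffman merges: 11/100+11/100→11/50; 11/50+13/50→12/25; 13/50+13/50→13/25; 12/25+13/25→1. L = 111/50 ≈ 2.2200.
Efficiency = H/L = 2.2164/2.2200 = 99.8%.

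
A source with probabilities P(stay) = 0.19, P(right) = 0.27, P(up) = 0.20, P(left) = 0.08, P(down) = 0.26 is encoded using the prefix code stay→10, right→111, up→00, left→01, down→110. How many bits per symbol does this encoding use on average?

2.53 bits/symbol

L̄ = Σ pᵢ·ℓᵢ = 0.19·2 + 0.27·3 + 0.20·2 + 0.08·2 + 0.26·3 = 2.53 bits/symbol.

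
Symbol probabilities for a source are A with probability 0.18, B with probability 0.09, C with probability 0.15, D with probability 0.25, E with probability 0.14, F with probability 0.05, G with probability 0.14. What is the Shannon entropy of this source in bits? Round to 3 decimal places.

2.679 bits

H = −Σ pᵢ log₂ pᵢ.
−0.18·log₂(0.18) = 0.4453
−0.09·log₂(0.09) = 0.3127
−0.15·log₂(0.15) = 0.4105
−0.25·log₂(0.25) = 0.5000
−0.14·log₂(0.14) = 0.3971
−0.05·log₂(0.05) = 0.2161
−0.14·log₂(0.14) = 0.3971
Sum ≈ 2.6788 → 2.679 bits.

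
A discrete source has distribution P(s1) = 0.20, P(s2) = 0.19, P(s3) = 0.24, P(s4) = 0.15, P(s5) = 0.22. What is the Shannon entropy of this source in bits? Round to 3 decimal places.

2.305 bits

H = −Σ pᵢ log₂ pᵢ.
−0.20·log₂(0.20) = 0.4644
−0.19·log₂(0.19) = 0.4552
−0.24·log₂(0.24) = 0.4941
−0.15·log₂(0.15) = 0.4105
−0.22·log₂(0.22) = 0.4806
Sum ≈ 2.3049 → 2.305 bits.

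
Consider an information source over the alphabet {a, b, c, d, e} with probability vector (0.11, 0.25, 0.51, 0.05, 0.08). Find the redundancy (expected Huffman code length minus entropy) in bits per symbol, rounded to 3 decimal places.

Entropy H = −Σ p log₂ p ≈ 1.8533 bits.
Huffman merges: 1/20+2/25→13/100; 11/100+13/100→6/25; 6/25+1/4→49/100; 49/100+51/100→1. L = 93/50 ≈ 1.8600.
L − H = 1.8600 − 1.8533 = 0.007 bits.

0.007 bits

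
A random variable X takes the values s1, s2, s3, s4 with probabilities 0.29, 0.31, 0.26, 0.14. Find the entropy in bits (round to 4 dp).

1.9441 bits

H = −Σ pᵢ log₂ pᵢ.
−0.29·log₂(0.29) = 0.5179
−0.31·log₂(0.31) = 0.5238
−0.26·log₂(0.26) = 0.5053
−0.14·log₂(0.14) = 0.3971
Sum ≈ 1.9441 → 1.9441 bits.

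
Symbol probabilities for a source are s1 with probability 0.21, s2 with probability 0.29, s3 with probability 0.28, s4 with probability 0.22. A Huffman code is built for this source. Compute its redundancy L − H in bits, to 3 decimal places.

0.014 bits

Entropy H = −Σ p log₂ p ≈ 1.9855 bits.
Huffman merges: 21/100+11/50→43/100; 7/25+29/100→57/100; 43/100+57/100→1. L = 2 ≈ 2.0000.
L − H = 2.0000 − 1.9855 = 0.014 bits.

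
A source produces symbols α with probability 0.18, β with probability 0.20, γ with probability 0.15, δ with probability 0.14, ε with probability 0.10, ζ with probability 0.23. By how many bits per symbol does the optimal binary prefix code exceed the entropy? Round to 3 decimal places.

Entropy H = −Σ p log₂ p ≈ 2.5372 bits.
Huffman merges: 1/10+7/50→6/25; 3/20+9/50→33/100; 1/5+23/100→43/100; 6/25+33/100→57/100; 43/100+57/100→1. L = 257/100 ≈ 2.5700.
L − H = 2.5700 − 2.5372 = 0.033 bits.

0.033 bits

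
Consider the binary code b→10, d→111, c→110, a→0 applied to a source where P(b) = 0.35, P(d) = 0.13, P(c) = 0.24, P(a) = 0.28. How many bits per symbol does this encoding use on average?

2.09 bits/symbol

L̄ = Σ pᵢ·ℓᵢ = 0.35·2 + 0.13·3 + 0.24·3 + 0.28·1 = 2.09 bits/symbol.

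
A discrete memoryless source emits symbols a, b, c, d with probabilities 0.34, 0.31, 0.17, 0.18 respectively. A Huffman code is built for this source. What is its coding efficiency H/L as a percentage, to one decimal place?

Entropy H = −Σ p log₂ p ≈ 1.9329 bits.
Huffman merges: 17/100+9/50→7/20; 31/100+17/50→13/20; 7/20+13/20→1. L = 2 ≈ 2.0000.
Efficiency = H/L = 1.9329/2.0000 = 96.6%.

96.6%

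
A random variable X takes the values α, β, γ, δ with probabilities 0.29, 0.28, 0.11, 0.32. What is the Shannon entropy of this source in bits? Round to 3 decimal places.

H = −Σ pᵢ log₂ pᵢ.
−0.29·log₂(0.29) = 0.5179
−0.28·log₂(0.28) = 0.5142
−0.11·log₂(0.11) = 0.3503
−0.32·log₂(0.32) = 0.5260
Sum ≈ 1.9084 → 1.908 bits.

1.908 bits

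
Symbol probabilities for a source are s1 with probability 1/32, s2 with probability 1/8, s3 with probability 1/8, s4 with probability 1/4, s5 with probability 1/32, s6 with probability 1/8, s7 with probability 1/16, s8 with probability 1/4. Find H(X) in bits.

Each probability is a power of 1/2, so log₂(1/p) is an integer.
H = Σ p·log₂(1/p) = 1/32·5 + 1/8·3 + 1/8·3 + 1/4·2 + 1/32·5 + 1/8·3 + 1/16·4 + 1/4·2 = 2.6875 bits.

2.6875 bits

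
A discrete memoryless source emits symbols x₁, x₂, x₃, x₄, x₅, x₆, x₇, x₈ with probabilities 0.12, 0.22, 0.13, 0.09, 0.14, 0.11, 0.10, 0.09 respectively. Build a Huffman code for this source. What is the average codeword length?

Repeatedly combine the two least-probable nodes; the expected code length is the sum of the merged weights.
merge 9/100 + 9/100 → 9/50
merge 1/10 + 11/100 → 21/100
merge 3/25 + 13/100 → 1/4
merge 7/50 + 9/50 → 8/25
merge 21/100 + 11/50 → 43/100
merge 1/4 + 8/25 → 57/100
merge 43/100 + 57/100 → 1
L = 9/50 + 21/100 + 1/4 + 8/25 + 43/100 + 57/100 + 1 = 74/25 = 2.96 bits/symbol.

2.96 bits/symbol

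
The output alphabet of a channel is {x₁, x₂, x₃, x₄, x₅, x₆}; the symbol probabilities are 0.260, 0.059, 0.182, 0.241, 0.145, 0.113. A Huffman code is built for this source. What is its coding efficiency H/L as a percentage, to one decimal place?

98.3%

Entropy H = −Σ p log₂ p ≈ 2.4477 bits.
Huffman merges: 59/1000+113/1000→43/250; 29/200+43/250→317/1000; 91/500+241/1000→423/1000; 13/50+317/1000→577/1000; 423/1000+577/1000→1. L = 2489/1000 ≈ 2.4890.
Efficiency = H/L = 2.4477/2.4890 = 98.3%.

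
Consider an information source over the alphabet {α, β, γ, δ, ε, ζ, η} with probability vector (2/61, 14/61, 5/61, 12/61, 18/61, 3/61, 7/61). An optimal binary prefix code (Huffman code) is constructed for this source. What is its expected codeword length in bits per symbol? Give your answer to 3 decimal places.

2.525 bits/symbol

Repeatedly combine the two least-probable nodes; the expected code length is the sum of the merged weights.
merge 2/61 + 3/61 → 5/61
merge 5/61 + 5/61 → 10/61
merge 7/61 + 10/61 → 17/61
merge 12/61 + 14/61 → 26/61
merge 17/61 + 18/61 → 35/61
merge 26/61 + 35/61 → 1
L = 5/61 + 10/61 + 17/61 + 26/61 + 35/61 + 1 = 154/61 ≈ 2.525 bits/symbol.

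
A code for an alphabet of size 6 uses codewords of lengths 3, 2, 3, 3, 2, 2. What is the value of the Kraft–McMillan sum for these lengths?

With common denominator 2^3 = 8: Σ 2^(−ℓᵢ) = 1/8 + 2/8 + 1/8 + 1/8 + 2/8 + 2/8 = 9/8 = 1.125.

1.125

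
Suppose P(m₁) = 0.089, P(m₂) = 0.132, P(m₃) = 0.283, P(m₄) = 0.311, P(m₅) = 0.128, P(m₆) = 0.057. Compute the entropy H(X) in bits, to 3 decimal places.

2.351 bits

H = −Σ pᵢ log₂ pᵢ.
−0.089·log₂(0.089) = 0.3106
−0.132·log₂(0.132) = 0.3856
−0.283·log₂(0.283) = 0.5154
−0.311·log₂(0.311) = 0.5240
−0.128·log₂(0.128) = 0.3796
−0.057·log₂(0.057) = 0.2356
Sum ≈ 2.3509 → 2.351 bits.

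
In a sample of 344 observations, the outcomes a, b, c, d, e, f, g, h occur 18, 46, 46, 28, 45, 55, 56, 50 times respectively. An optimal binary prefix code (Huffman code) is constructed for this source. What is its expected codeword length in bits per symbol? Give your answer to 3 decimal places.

Probabilities are the counts divided by 344.
Repeatedly combine the two least-probable nodes; the expected code length is the sum of the merged weights.
merge 9/172 + 7/86 → 23/172
merge 45/344 + 23/172 → 91/344
merge 23/172 + 23/172 → 23/86
merge 25/172 + 55/344 → 105/344
merge 7/43 + 91/344 → 147/344
merge 23/86 + 105/344 → 197/344
merge 147/344 + 197/344 → 1
L = 23/172 + 91/344 + 23/86 + 105/344 + 147/344 + 197/344 + 1 = 511/172 ≈ 2.971 bits/symbol.

2.971 bits/symbol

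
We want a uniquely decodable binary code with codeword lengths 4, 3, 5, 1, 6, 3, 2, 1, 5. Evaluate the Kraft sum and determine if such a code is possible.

1.640625; no

With common denominator 2^6 = 64: Σ 2^(−ℓᵢ) = 4/64 + 8/64 + 2/64 + 32/64 + 1/64 + 8/64 + 16/64 + 32/64 + 2/64 = 105/64 = 1.640625.
Kraft's inequality requires Σ ≤ 1; here Σ = 1.640625 > 1, so no such prefix code exists.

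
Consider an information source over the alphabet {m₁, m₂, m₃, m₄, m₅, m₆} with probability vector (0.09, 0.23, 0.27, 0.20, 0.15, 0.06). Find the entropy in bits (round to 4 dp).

2.4288 bits

H = −Σ pᵢ log₂ pᵢ.
−0.09·log₂(0.09) = 0.3127
−0.23·log₂(0.23) = 0.4877
−0.27·log₂(0.27) = 0.5100
−0.20·log₂(0.20) = 0.4644
−0.15·log₂(0.15) = 0.4105
−0.06·log₂(0.06) = 0.2435
Sum ≈ 2.4288 → 2.4288 bits.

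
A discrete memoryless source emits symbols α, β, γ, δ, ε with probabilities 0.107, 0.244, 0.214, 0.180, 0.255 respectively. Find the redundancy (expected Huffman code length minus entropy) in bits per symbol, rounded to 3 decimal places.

0.021 bits

Entropy H = −Σ p log₂ p ≈ 2.2656 bits.
Huffman merges: 107/1000+9/50→287/1000; 107/500+61/250→229/500; 51/200+287/1000→271/500; 229/500+271/500→1. L = 2287/1000 ≈ 2.2870.
L − H = 2.2870 − 2.2656 = 0.021 bits.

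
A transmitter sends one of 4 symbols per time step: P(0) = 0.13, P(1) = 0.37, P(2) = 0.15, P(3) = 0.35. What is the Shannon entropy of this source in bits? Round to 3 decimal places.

1.854 bits

H = −Σ pᵢ log₂ pᵢ.
−0.13·log₂(0.13) = 0.3826
−0.37·log₂(0.37) = 0.5307
−0.15·log₂(0.15) = 0.4105
−0.35·log₂(0.35) = 0.5301
Sum ≈ 1.8540 → 1.854 bits.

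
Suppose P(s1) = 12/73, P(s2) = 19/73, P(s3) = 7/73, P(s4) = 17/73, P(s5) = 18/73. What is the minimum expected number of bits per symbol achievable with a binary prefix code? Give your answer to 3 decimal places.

Repeatedly combine the two least-probable nodes; the expected code length is the sum of the merged weights.
merge 7/73 + 12/73 → 19/73
merge 17/73 + 18/73 → 35/73
merge 19/73 + 19/73 → 38/73
merge 35/73 + 38/73 → 1
L = 19/73 + 35/73 + 38/73 + 1 = 165/73 ≈ 2.260 bits/symbol.

2.260 bits/symbol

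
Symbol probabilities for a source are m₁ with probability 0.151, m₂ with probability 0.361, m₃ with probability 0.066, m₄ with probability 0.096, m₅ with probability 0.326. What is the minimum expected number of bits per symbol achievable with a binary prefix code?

2.114 bits/symbol

Repeatedly combine the two least-probable nodes; the expected code length is the sum of the merged weights.
merge 33/500 + 12/125 → 81/500
merge 151/1000 + 81/500 → 313/1000
merge 313/1000 + 163/500 → 639/1000
merge 361/1000 + 639/1000 → 1
L = 81/500 + 313/1000 + 639/1000 + 1 = 1057/500 = 2.114 bits/symbol.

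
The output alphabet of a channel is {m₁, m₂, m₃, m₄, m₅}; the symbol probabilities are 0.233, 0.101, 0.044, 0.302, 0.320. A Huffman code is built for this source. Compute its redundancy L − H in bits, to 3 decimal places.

0.075 bits

Entropy H = −Σ p log₂ p ≈ 2.0697 bits.
Huffman merges: 11/250+101/1000→29/200; 29/200+233/1000→189/500; 151/500+8/25→311/500; 189/500+311/500→1. L = 429/200 ≈ 2.1450.
L − H = 2.1450 − 2.0697 = 0.075 bits.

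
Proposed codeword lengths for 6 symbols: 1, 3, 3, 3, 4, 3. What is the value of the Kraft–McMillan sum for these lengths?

1.0625

With common denominator 2^4 = 16: Σ 2^(−ℓᵢ) = 8/16 + 2/16 + 2/16 + 2/16 + 1/16 + 2/16 = 17/16 = 1.0625.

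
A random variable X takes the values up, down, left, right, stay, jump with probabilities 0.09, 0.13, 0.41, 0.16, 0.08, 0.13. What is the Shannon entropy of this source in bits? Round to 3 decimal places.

2.320 bits

H = −Σ pᵢ log₂ pᵢ.
−0.09·log₂(0.09) = 0.3127
−0.13·log₂(0.13) = 0.3826
−0.41·log₂(0.41) = 0.5274
−0.16·log₂(0.16) = 0.4230
−0.08·log₂(0.08) = 0.2915
−0.13·log₂(0.13) = 0.3826
Sum ≈ 2.3199 → 2.320 bits.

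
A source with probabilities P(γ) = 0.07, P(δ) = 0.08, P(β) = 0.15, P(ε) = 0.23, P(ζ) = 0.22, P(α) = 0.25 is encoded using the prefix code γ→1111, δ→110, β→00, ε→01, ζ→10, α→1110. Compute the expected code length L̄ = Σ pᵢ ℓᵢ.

L̄ = Σ pᵢ·ℓᵢ = 0.07·4 + 0.08·3 + 0.15·2 + 0.23·2 + 0.22·2 + 0.25·4 = 2.72 bits/symbol.

2.72 bits/symbol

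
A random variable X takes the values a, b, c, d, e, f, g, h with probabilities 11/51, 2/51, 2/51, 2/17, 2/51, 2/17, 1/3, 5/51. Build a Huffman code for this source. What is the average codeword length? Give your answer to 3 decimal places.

Repeatedly combine the two least-probable nodes; the expected code length is the sum of the merged weights.
merge 2/51 + 2/51 → 4/51
merge 2/51 + 4/51 → 2/17
merge 5/51 + 2/17 → 11/51
merge 2/17 + 2/17 → 4/17
merge 11/51 + 11/51 → 22/51
merge 4/17 + 1/3 → 29/51
merge 22/51 + 29/51 → 1
L = 4/51 + 2/17 + 11/51 + 4/17 + 22/51 + 29/51 + 1 = 45/17 ≈ 2.647 bits/symbol.

2.647 bits/symbol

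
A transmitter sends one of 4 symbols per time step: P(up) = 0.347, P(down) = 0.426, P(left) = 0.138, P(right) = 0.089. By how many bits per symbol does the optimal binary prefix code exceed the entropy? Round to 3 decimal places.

0.042 bits

Entropy H = −Σ p log₂ p ≈ 1.7592 bits.
Huffman merges: 89/1000+69/500→227/1000; 227/1000+347/1000→287/500; 213/500+287/500→1. L = 1801/1000 ≈ 1.8010.
L − H = 1.8010 − 1.7592 = 0.042 bits.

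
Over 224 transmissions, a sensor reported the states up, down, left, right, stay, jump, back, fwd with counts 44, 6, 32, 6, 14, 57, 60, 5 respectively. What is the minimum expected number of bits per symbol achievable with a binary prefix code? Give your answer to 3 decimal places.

Probabilities are the counts divided by 224.
Repeatedly combine the two least-probable nodes; the expected code length is the sum of the merged weights.
merge 5/224 + 3/112 → 11/224
merge 3/112 + 11/224 → 17/224
merge 1/16 + 17/224 → 31/224
merge 31/224 + 1/7 → 9/32
merge 11/56 + 57/224 → 101/224
merge 15/56 + 9/32 → 123/224
merge 101/224 + 123/224 → 1
L = 11/224 + 17/224 + 31/224 + 9/32 + 101/224 + 123/224 + 1 = 285/112 ≈ 2.545 bits/symbol.

2.545 bits/symbol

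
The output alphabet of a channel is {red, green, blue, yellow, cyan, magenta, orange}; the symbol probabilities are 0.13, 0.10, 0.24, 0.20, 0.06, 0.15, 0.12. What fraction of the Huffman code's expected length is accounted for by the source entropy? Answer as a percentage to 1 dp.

Entropy H = −Σ p log₂ p ≈ 2.6945 bits.
Huffman merges: 3/50+1/10→4/25; 3/25+13/100→1/4; 3/20+4/25→31/100; 1/5+6/25→11/25; 1/4+31/100→14/25; 11/25+14/25→1. L = 68/25 ≈ 2.7200.
Efficiency = H/L = 2.6945/2.7200 = 99.1%.

99.1%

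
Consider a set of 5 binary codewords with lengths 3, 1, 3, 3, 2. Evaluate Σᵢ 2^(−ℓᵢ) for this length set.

With common denominator 2^3 = 8: Σ 2^(−ℓᵢ) = 1/8 + 4/8 + 1/8 + 1/8 + 2/8 = 9/8 = 1.125.

1.125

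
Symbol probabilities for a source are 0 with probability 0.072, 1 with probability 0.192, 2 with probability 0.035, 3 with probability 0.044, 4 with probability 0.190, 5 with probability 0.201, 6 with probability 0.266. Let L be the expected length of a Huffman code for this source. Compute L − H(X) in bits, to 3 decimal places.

Entropy H = −Σ p log₂ p ≈ 2.5267 bits.
Huffman merges: 7/200+11/250→79/1000; 9/125+79/1000→151/1000; 151/1000+19/100→341/1000; 24/125+201/1000→393/1000; 133/500+341/1000→607/1000; 393/1000+607/1000→1. L = 2571/1000 ≈ 2.5710.
L − H = 2.5710 − 2.5267 = 0.044 bits.

0.044 bits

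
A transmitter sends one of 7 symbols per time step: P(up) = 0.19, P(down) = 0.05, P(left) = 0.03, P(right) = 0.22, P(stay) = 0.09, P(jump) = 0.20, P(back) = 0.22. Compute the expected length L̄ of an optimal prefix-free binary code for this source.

Repeatedly combine the two least-probable nodes; the expected code length is the sum of the merged weights.
merge 3/100 + 1/20 → 2/25
merge 2/25 + 9/100 → 17/100
merge 17/100 + 19/100 → 9/25
merge 1/5 + 11/50 → 21/50
merge 11/50 + 9/25 → 29/50
merge 21/50 + 29/50 → 1
L = 2/25 + 17/100 + 9/25 + 21/50 + 29/50 + 1 = 261/100 = 2.61 bits/symbol.

2.61 bits/symbol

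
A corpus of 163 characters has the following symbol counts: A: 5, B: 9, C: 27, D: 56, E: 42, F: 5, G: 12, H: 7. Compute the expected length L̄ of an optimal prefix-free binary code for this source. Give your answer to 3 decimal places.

Probabilities are the counts divided by 163.
Repeatedly combine the two least-probable nodes; the expected code length is the sum of the merged weights.
merge 5/163 + 5/163 → 10/163
merge 7/163 + 9/163 → 16/163
merge 10/163 + 12/163 → 22/163
merge 16/163 + 22/163 → 38/163
merge 27/163 + 38/163 → 65/163
merge 42/163 + 56/163 → 98/163
merge 65/163 + 98/163 → 1
L = 10/163 + 16/163 + 22/163 + 38/163 + 65/163 + 98/163 + 1 = 412/163 ≈ 2.528 bits/symbol.

2.528 bits/symbol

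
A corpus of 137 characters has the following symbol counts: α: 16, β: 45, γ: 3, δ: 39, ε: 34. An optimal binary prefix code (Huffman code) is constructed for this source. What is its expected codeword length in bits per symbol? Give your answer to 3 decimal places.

Probabilities are the counts divided by 137.
Repeatedly combine the two least-probable nodes; the expected code length is the sum of the merged weights.
merge 3/137 + 16/137 → 19/137
merge 19/137 + 34/137 → 53/137
merge 39/137 + 45/137 → 84/137
merge 53/137 + 84/137 → 1
L = 19/137 + 53/137 + 84/137 + 1 = 293/137 ≈ 2.139 bits/symbol.

2.139 bits/symbol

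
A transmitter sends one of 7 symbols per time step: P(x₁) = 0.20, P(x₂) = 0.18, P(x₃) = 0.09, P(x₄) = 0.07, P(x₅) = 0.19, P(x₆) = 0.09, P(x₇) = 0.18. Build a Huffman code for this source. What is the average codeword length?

2.77 bits/symbol

Repeatedly combine the two least-probable nodes; the expected code length is the sum of the merged weights.
merge 7/100 + 9/100 → 4/25
merge 9/100 + 4/25 → 1/4
merge 9/50 + 9/50 → 9/25
merge 19/100 + 1/5 → 39/100
merge 1/4 + 9/25 → 61/100
merge 39/100 + 61/100 → 1
L = 4/25 + 1/4 + 9/25 + 39/100 + 61/100 + 1 = 277/100 = 2.77 bits/symbol.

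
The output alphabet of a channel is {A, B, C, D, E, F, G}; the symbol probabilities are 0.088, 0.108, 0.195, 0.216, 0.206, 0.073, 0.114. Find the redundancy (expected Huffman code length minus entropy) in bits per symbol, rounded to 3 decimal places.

Entropy H = −Σ p log₂ p ≈ 2.6951 bits.
Huffman merges: 73/1000+11/125→161/1000; 27/250+57/500→111/500; 161/1000+39/200→89/250; 103/500+27/125→211/500; 111/500+89/250→289/500; 211/500+289/500→1. L = 2739/1000 ≈ 2.7390.
L − H = 2.7390 − 2.6951 = 0.044 bits.

0.044 bits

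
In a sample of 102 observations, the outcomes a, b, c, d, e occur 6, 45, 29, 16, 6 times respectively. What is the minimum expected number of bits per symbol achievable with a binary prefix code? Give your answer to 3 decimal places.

Probabilities are the counts divided by 102.
Repeatedly combine the two least-probable nodes; the expected code length is the sum of the merged weights.
merge 1/17 + 1/17 → 2/17
merge 2/17 + 8/51 → 14/51
merge 14/51 + 29/102 → 19/34
merge 15/34 + 19/34 → 1
L = 2/17 + 14/51 + 19/34 + 1 = 199/102 ≈ 1.951 bits/symbol.

1.951 bits/symbol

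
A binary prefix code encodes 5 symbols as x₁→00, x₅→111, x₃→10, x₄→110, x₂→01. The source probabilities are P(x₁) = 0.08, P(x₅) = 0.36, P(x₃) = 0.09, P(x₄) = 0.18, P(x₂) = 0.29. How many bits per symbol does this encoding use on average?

2.54 bits/symbol

L̄ = Σ pᵢ·ℓᵢ = 0.08·2 + 0.36·3 + 0.09·2 + 0.18·3 + 0.29·2 = 2.54 bits/symbol.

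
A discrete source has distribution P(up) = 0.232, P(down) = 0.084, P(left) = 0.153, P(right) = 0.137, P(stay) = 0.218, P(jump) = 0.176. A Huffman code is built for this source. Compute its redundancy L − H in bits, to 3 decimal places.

0.033 bits

Entropy H = −Σ p log₂ p ≈ 2.5166 bits.
Huffman merges: 21/250+137/1000→221/1000; 153/1000+22/125→329/1000; 109/500+221/1000→439/1000; 29/125+329/1000→561/1000; 439/1000+561/1000→1. L = 51/20 ≈ 2.5500.
L − H = 2.5500 − 2.5166 = 0.033 bits.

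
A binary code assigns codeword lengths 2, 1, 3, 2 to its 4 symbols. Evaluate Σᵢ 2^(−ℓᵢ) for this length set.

With common denominator 2^3 = 8: Σ 2^(−ℓᵢ) = 2/8 + 4/8 + 1/8 + 2/8 = 9/8 = 1.125.

1.125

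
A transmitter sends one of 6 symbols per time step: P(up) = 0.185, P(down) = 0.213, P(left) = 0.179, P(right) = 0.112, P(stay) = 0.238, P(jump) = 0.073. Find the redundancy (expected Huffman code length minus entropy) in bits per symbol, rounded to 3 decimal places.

Entropy H = −Σ p log₂ p ≈ 2.4921 bits.
Huffman merges: 73/1000+14/125→37/200; 179/1000+37/200→91/250; 37/200+213/1000→199/500; 119/500+91/250→301/500; 199/500+301/500→1. L = 2549/1000 ≈ 2.5490.
L − H = 2.5490 − 2.4921 = 0.057 bits.

0.057 bits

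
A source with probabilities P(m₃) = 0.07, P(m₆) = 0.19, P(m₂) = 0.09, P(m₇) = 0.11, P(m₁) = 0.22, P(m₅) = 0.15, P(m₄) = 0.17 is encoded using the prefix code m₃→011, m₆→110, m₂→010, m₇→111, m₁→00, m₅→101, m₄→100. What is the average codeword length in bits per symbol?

L̄ = Σ pᵢ·ℓᵢ = 0.07·3 + 0.19·3 + 0.09·3 + 0.11·3 + 0.22·2 + 0.15·3 + 0.17·3 = 2.78 bits/symbol.

2.78 bits/symbol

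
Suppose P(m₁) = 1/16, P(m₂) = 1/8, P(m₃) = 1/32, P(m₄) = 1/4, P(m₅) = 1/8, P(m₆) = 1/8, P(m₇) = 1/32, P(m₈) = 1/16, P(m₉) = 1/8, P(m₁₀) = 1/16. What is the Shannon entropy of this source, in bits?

3.0625 bits

Each probability is a power of 1/2, so log₂(1/p) is an integer.
H = Σ p·log₂(1/p) = 1/16·4 + 1/8·3 + 1/32·5 + 1/4·2 + 1/8·3 + 1/8·3 + 1/32·5 + 1/16·4 + 1/8·3 + 1/16·4 = 3.0625 bits.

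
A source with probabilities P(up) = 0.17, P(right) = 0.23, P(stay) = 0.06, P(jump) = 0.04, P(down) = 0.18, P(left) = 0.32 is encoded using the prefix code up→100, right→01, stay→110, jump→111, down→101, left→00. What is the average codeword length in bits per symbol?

L̄ = Σ pᵢ·ℓᵢ = 0.17·3 + 0.23·2 + 0.06·3 + 0.04·3 + 0.18·3 + 0.32·2 = 2.45 bits/symbol.

2.45 bits/symbol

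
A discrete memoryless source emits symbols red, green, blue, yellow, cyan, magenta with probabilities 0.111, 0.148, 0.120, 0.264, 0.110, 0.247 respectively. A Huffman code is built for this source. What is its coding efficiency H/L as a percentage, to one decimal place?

Entropy H = −Σ p log₂ p ≈ 2.4829 bits.
Huffman merges: 11/100+111/1000→221/1000; 3/25+37/250→67/250; 221/1000+247/1000→117/250; 33/125+67/250→133/250; 117/250+133/250→1. L = 2489/1000 ≈ 2.4890.
Efficiency = H/L = 2.4829/2.4890 = 99.8%.

99.8%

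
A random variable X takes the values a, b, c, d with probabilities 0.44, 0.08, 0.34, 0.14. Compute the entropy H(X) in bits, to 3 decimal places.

H = −Σ pᵢ log₂ pᵢ.
−0.44·log₂(0.44) = 0.5211
−0.08·log₂(0.08) = 0.2915
−0.34·log₂(0.34) = 0.5292
−0.14·log₂(0.14) = 0.3971
Sum ≈ 1.7389 → 1.739 bits.

1.739 bits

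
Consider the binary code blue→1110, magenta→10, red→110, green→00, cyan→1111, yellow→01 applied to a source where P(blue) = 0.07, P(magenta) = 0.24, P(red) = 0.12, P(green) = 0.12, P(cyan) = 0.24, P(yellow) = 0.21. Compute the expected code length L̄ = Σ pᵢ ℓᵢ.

L̄ = Σ pᵢ·ℓᵢ = 0.07·4 + 0.24·2 + 0.12·3 + 0.12·2 + 0.24·4 + 0.21·2 = 2.74 bits/symbol.

2.74 bits/symbol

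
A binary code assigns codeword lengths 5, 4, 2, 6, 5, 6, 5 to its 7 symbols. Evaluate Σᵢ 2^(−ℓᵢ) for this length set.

With common denominator 2^6 = 64: Σ 2^(−ℓᵢ) = 2/64 + 4/64 + 16/64 + 1/64 + 2/64 + 1/64 + 2/64 = 28/64 = 0.4375.

0.4375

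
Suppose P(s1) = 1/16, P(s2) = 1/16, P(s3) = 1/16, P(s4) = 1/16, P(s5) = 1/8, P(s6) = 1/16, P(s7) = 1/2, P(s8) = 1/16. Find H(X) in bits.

Each probability is a power of 1/2, so log₂(1/p) is an integer.
H = Σ p·log₂(1/p) = 1/16·4 + 1/16·4 + 1/16·4 + 1/16·4 + 1/8·3 + 1/16·4 + 1/2·1 + 1/16·4 = 2.375 bits.

2.375 bits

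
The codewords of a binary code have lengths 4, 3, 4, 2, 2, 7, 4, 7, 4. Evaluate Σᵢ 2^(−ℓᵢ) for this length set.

With common denominator 2^7 = 128: Σ 2^(−ℓᵢ) = 8/128 + 16/128 + 8/128 + 32/128 + 32/128 + 1/128 + 8/128 + 1/128 + 8/128 = 114/128 = 0.890625.

0.890625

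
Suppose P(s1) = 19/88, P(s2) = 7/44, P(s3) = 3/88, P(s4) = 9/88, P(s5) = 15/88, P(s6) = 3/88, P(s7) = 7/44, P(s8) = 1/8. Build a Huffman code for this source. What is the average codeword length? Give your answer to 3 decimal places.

2.852 bits/symbol

Repeatedly combine the two least-probable nodes; the expected code length is the sum of the merged weights.
merge 3/88 + 3/88 → 3/44
merge 3/44 + 9/88 → 15/88
merge 1/8 + 7/44 → 25/88
merge 7/44 + 15/88 → 29/88
merge 15/88 + 19/88 → 17/44
merge 25/88 + 29/88 → 27/44
merge 17/44 + 27/44 → 1
L = 3/44 + 15/88 + 25/88 + 29/88 + 17/44 + 27/44 + 1 = 251/88 ≈ 2.852 bits/symbol.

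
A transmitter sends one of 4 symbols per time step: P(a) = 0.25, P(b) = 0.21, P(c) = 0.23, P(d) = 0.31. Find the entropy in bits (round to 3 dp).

H = −Σ pᵢ log₂ pᵢ.
−0.25·log₂(0.25) = 0.5000
−0.21·log₂(0.21) = 0.4728
−0.23·log₂(0.23) = 0.4877
−0.31·log₂(0.31) = 0.5238
Sum ≈ 1.9843 → 1.984 bits.

1.984 bits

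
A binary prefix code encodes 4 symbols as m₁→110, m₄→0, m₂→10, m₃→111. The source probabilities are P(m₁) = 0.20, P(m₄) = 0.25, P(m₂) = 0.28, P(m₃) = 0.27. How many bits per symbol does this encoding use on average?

L̄ = Σ pᵢ·ℓᵢ = 0.20·3 + 0.25·1 + 0.28·2 + 0.27·3 = 2.22 bits/symbol.

2.22 bits/symbol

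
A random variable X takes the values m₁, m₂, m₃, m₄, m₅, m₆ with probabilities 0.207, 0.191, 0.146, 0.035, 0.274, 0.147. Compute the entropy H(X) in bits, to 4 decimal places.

H = −Σ pᵢ log₂ pᵢ.
−0.207·log₂(0.207) = 0.4704
−0.191·log₂(0.191) = 0.4562
−0.146·log₂(0.146) = 0.4053
−0.035·log₂(0.035) = 0.1693
−0.274·log₂(0.274) = 0.5118
−0.147·log₂(0.147) = 0.4066
Sum ≈ 2.4195 → 2.4195 bits.

2.4195 bits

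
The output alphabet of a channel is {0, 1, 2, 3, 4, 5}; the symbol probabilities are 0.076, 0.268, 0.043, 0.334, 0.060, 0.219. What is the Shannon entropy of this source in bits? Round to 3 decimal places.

2.239 bits

H = −Σ pᵢ log₂ pᵢ.
−0.076·log₂(0.076) = 0.2826
−0.268·log₂(0.268) = 0.5091
−0.043·log₂(0.043) = 0.1952
−0.334·log₂(0.334) = 0.5284
−0.060·log₂(0.060) = 0.2435
−0.219·log₂(0.219) = 0.4798
Sum ≈ 2.2387 → 2.239 bits.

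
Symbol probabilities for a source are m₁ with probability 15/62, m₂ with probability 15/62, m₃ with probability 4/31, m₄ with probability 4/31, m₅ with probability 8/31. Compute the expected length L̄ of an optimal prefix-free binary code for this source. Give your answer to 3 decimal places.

2.258 bits/symbol

Repeatedly combine the two least-probable nodes; the expected code length is the sum of the merged weights.
merge 4/31 + 4/31 → 8/31
merge 15/62 + 15/62 → 15/31
merge 8/31 + 8/31 → 16/31
merge 15/31 + 16/31 → 1
L = 8/31 + 15/31 + 16/31 + 1 = 70/31 ≈ 2.258 bits/symbol.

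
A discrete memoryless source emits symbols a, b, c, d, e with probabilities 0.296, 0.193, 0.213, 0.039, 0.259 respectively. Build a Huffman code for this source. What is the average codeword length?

Repeatedly combine the two least-probable nodes; the expected code length is the sum of the merged weights.
merge 39/1000 + 193/1000 → 29/125
merge 213/1000 + 29/125 → 89/200
merge 259/1000 + 37/125 → 111/200
merge 89/200 + 111/200 → 1
L = 29/125 + 89/200 + 111/200 + 1 = 279/125 = 2.232 bits/symbol.

2.232 bits/symbol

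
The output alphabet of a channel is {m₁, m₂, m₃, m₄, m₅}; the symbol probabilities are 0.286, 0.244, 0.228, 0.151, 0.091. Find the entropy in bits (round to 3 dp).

2.226 bits

H = −Σ pᵢ log₂ pᵢ.
−0.286·log₂(0.286) = 0.5165
−0.244·log₂(0.244) = 0.4966
−0.228·log₂(0.228) = 0.4863
−0.151·log₂(0.151) = 0.4118
−0.091·log₂(0.091) = 0.3147
Sum ≈ 2.2259 → 2.226 bits.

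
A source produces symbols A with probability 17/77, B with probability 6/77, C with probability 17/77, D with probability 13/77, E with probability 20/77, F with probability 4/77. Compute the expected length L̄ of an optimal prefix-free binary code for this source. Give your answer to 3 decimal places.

2.429 bits/symbol

Repeatedly combine the two least-probable nodes; the expected code length is the sum of the merged weights.
merge 4/77 + 6/77 → 10/77
merge 10/77 + 13/77 → 23/77
merge 17/77 + 17/77 → 34/77
merge 20/77 + 23/77 → 43/77
merge 34/77 + 43/77 → 1
L = 10/77 + 23/77 + 34/77 + 43/77 + 1 = 17/7 ≈ 2.429 bits/symbol.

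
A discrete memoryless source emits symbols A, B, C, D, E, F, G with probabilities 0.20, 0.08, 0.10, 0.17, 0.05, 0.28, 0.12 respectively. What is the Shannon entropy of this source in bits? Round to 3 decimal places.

H = −Σ pᵢ log₂ pᵢ.
−0.20·log₂(0.20) = 0.4644
−0.08·log₂(0.08) = 0.2915
−0.10·log₂(0.10) = 0.3322
−0.17·log₂(0.17) = 0.4346
−0.05·log₂(0.05) = 0.2161
−0.28·log₂(0.28) = 0.5142
−0.12·log₂(0.12) = 0.3671
Sum ≈ 2.6201 → 2.620 bits.

2.620 bits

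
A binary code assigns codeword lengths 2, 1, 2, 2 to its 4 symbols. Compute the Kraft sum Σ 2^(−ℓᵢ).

With common denominator 2^2 = 4: Σ 2^(−ℓᵢ) = 1/4 + 2/4 + 1/4 + 1/4 = 5/4 = 1.25.

1.25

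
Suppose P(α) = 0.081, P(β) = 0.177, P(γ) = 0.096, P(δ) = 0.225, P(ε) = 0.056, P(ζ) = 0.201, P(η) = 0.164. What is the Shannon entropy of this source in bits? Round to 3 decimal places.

H = −Σ pᵢ log₂ pᵢ.
−0.081·log₂(0.081) = 0.2937
−0.177·log₂(0.177) = 0.4422
−0.096·log₂(0.096) = 0.3246
−0.225·log₂(0.225) = 0.4842
−0.056·log₂(0.056) = 0.2329
−0.201·log₂(0.201) = 0.4653
−0.164·log₂(0.164) = 0.4278
Sum ≈ 2.6705 → 2.671 bits.

2.671 bits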